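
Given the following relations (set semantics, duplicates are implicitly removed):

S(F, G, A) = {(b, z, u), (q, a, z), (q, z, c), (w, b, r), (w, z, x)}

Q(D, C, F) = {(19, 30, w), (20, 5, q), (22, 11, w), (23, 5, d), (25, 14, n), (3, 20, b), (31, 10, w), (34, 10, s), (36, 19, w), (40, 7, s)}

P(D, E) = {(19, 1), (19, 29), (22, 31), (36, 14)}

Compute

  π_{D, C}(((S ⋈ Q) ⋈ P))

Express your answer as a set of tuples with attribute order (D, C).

S ⋈ Q (natural join on F): {(b, z, u, 3, 20), (q, a, z, 20, 5), (q, z, c, 20, 5), (w, b, r, 19, 30), (w, b, r, 22, 11), (w, b, r, 31, 10), (w, b, r, 36, 19), (w, z, x, 19, 30), (w, z, x, 22, 11), (w, z, x, 31, 10), (w, z, x, 36, 19)}
(S ⋈ Q) ⋈ P (natural join on D): {(w, b, r, 19, 30, 1), (w, b, r, 19, 30, 29), (w, b, r, 22, 11, 31), (w, b, r, 36, 19, 14), (w, z, x, 19, 30, 1), (w, z, x, 19, 30, 29), (w, z, x, 22, 11, 31), (w, z, x, 36, 19, 14)}
π[D, C]: project onto (D, C) (5 duplicate(s) eliminated) → {(19, 30), (22, 11), (36, 19)}

{(19, 30), (22, 11), (36, 19)}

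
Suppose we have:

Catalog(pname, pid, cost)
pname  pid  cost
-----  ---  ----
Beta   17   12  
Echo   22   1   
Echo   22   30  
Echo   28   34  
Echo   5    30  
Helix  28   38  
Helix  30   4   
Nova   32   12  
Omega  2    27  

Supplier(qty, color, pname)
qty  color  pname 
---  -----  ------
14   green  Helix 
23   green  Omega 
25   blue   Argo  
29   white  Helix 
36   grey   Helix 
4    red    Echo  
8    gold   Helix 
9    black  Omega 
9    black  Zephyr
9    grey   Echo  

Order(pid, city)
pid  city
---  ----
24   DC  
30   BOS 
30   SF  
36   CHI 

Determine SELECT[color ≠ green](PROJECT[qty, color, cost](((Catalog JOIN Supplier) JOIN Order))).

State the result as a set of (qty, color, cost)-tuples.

{(29, white, 4), (36, grey, 4), (8, gold, 4)}

Natural join on pname: {(Echo, 22, 1, 4, red), (Echo, 22, 1, 9, grey), (Echo, 22, 30, 4, red), (Echo, 22, 30, 9, grey), (Echo, 28, 34, 4, red), (Echo, 28, 34, 9, grey), (Echo, 5, 30, 4, red), (Echo, 5, 30, 9, grey), (Helix, 28, 38, 14, green), (Helix, 28, 38, 29, white), (Helix, 28, 38, 36, grey), (Helix, 28, 38, 8, gold), (Helix, 30, 4, 14, green), (Helix, 30, 4, 29, white), (Helix, 30, 4, 36, grey), (Helix, 30, 4, 8, gold), (Omega, 2, 27, 23, green), (Omega, 2, 27, 9, black)}
Natural join on pid: {(Helix, 30, 4, 14, green, BOS), (Helix, 30, 4, 14, green, SF), (Helix, 30, 4, 29, white, BOS), (Helix, 30, 4, 29, white, SF), (Helix, 30, 4, 36, grey, BOS), (Helix, 30, 4, 36, grey, SF), (Helix, 30, 4, 8, gold, BOS), (Helix, 30, 4, 8, gold, SF)}
Keep only column(s) qty, color, cost (4 duplicate(s) eliminated): {(14, green, 4), (29, white, 4), (36, grey, 4), (8, gold, 4)}
Selection color ≠ green: {(29, white, 4), (36, grey, 4), (8, gold, 4)}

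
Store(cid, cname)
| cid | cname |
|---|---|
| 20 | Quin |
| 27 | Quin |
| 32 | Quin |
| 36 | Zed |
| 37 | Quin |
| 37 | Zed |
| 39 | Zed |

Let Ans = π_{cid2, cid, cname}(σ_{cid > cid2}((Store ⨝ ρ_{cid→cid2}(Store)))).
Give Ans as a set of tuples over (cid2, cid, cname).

ρ[cid→cid2]: schema becomes (cid2, cname); tuples unchanged.
Joining Store and ρ_{cid→cid2}(Store) on cname yields {(20, Quin, 20), (20, Quin, 27), (20, Quin, 32), (20, Quin, 37), (27, Quin, 20), (27, Quin, 27), (27, Quin, 32), (27, Quin, 37), (32, Quin, 20), (32, Quin, 27), (32, Quin, 32), (32, Quin, 37), (36, Zed, 36), (36, Zed, 37), (36, Zed, 39), (37, Quin, 20), (37, Quin, 27), (37, Quin, 32), (37, Quin, 37), (37, Zed, 36), (37, Zed, 37), (37, Zed, 39), (39, Zed, 36), (39, Zed, 37), (39, Zed, 39)}.
Filtering on cid > cid2 leaves {(27, Quin, 20), (32, Quin, 20), (32, Quin, 27), (37, Quin, 20), (37, Quin, 27), (37, Quin, 32), (37, Zed, 36), (39, Zed, 36), (39, Zed, 37)}.
Keep only column(s) cid2, cid, cname: {(20, 27, Quin), (20, 32, Quin), (20, 37, Quin), (27, 32, Quin), (27, 37, Quin), (32, 37, Quin), (36, 37, Zed), (36, 39, Zed), (37, 39, Zed)}

{(20, 27, Quin), (20, 32, Quin), (20, 37, Quin), (27, 32, Quin), (27, 37, Quin), (32, 37, Quin), (36, 37, Zed), (36, 39, Zed), (37, 39, Zed)}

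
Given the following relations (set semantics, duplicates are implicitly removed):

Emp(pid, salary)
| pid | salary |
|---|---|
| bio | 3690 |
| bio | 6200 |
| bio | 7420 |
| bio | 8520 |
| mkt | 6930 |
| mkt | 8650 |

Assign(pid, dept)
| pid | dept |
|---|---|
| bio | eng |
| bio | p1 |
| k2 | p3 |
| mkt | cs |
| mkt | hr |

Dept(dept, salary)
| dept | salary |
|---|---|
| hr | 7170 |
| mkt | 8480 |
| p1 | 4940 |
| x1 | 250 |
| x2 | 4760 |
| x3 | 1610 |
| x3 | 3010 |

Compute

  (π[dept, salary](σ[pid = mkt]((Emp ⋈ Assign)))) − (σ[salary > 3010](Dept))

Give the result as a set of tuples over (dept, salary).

{(cs, 6930), (cs, 8650), (hr, 6930), (hr, 8650)}

Emp ⋈ Assign (natural join on pid): {(bio, 3690, eng), (bio, 3690, p1), (bio, 6200, eng), (bio, 6200, p1), (bio, 7420, eng), (bio, 7420, p1), (bio, 8520, eng), (bio, 8520, p1), (mkt, 6930, cs), (mkt, 6930, hr), (mkt, 8650, cs), (mkt, 8650, hr)}
σ[pid = mkt]: keep tuples satisfying pid = mkt → {(mkt, 6930, cs), (mkt, 6930, hr), (mkt, 8650, cs), (mkt, 8650, hr)}
Projecting to dept, salary: {(cs, 6930), (cs, 8650), (hr, 6930), (hr, 8650)}
σ[salary > 3010]: keep tuples satisfying salary > 3010 → {(hr, 7170), (mkt, 8480), (p1, 4940), (x2, 4760)}
Taking the difference: {(cs, 6930), (cs, 8650), (hr, 6930), (hr, 8650)}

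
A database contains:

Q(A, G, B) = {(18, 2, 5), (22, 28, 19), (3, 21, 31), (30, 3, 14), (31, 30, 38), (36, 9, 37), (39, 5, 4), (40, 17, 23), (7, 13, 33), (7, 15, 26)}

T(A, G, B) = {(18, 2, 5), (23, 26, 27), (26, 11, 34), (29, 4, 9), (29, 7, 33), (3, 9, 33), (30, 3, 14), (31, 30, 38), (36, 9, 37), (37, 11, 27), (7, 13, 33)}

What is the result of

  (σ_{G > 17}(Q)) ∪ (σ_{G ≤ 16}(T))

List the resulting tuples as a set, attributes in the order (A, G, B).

Apply σ_{G > 17}; surviving tuples: {(22, 28, 19), (3, 21, 31), (31, 30, 38)}
Apply σ_{G ≤ 16}; surviving tuples: {(18, 2, 5), (26, 11, 34), (29, 4, 9), (29, 7, 33), (3, 9, 33), (30, 3, 14), (36, 9, 37), (37, 11, 27), (7, 13, 33)}
Union: {(22, 28, 19), (3, 21, 31), (31, 30, 38)} with {(18, 2, 5), (26, 11, 34), (29, 4, 9), (29, 7, 33), (3, 9, 33), (30, 3, 14), (36, 9, 37), (37, 11, 27), (7, 13, 33)} → {(18, 2, 5), (22, 28, 19), (26, 11, 34), (29, 4, 9), (29, 7, 33), (3, 21, 31), (3, 9, 33), (30, 3, 14), (31, 30, 38), (36, 9, 37), (37, 11, 27), (7, 13, 33)}

{(18, 2, 5), (22, 28, 19), (26, 11, 34), (29, 4, 9), (29, 7, 33), (3, 21, 31), (3, 9, 33), (30, 3, 14), (31, 30, 38), (36, 9, 37), (37, 11, 27), (7, 13, 33)}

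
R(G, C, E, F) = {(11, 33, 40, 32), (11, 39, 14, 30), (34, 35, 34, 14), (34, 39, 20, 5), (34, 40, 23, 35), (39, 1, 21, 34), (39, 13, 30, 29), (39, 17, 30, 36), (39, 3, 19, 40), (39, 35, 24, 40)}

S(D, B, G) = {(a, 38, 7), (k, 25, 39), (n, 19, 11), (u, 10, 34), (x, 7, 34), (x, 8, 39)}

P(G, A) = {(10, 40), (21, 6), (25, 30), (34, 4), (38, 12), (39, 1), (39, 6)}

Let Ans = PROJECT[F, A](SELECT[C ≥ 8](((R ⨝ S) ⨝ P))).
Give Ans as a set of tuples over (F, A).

{(14, 4), (29, 1), (29, 6), (35, 4), (36, 1), (36, 6), (40, 1), (40, 6), (5, 4)}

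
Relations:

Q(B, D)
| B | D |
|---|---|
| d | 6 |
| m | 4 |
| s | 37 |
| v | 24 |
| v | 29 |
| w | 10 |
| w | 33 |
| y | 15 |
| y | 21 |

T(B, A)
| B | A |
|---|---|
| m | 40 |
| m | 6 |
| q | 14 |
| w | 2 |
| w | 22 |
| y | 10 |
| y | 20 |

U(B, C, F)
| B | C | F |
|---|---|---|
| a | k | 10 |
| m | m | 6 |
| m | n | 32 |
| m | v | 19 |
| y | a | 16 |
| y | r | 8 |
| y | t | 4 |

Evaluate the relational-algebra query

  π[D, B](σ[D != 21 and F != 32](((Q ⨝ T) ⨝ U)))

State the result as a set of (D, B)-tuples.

{(15, y), (4, m)}

Q ⋈ T (natural join on B): {(m, 4, 40), (m, 4, 6), (w, 10, 2), (w, 10, 22), (w, 33, 2), (w, 33, 22), (y, 15, 10), (y, 15, 20), (y, 21, 10), (y, 21, 20)}
(Q ⨝ T) ⋈ U (natural join on B): {(m, 4, 40, m, 6), (m, 4, 40, n, 32), (m, 4, 40, v, 19), (m, 4, 6, m, 6), (m, 4, 6, n, 32), (m, 4, 6, v, 19), (y, 15, 10, a, 16), (y, 15, 10, r, 8), (y, 15, 10, t, 4), (y, 15, 20, a, 16), (y, 15, 20, r, 8), (y, 15, 20, t, 4), (y, 21, 10, a, 16), (y, 21, 10, r, 8), (y, 21, 10, t, 4), (y, 21, 20, a, 16), (y, 21, 20, r, 8), (y, 21, 20, t, 4)}
σ[D != 21 and F != 32]: keep tuples satisfying D != 21 and F != 32 → {(m, 4, 40, m, 6), (m, 4, 40, v, 19), (m, 4, 6, m, 6), (m, 4, 6, v, 19), (y, 15, 10, a, 16), (y, 15, 10, r, 8), (y, 15, 10, t, 4), (y, 15, 20, a, 16), (y, 15, 20, r, 8), (y, 15, 20, t, 4)}
π_{D, B} gives {(15, y), (4, m)} (8 duplicate(s) eliminated).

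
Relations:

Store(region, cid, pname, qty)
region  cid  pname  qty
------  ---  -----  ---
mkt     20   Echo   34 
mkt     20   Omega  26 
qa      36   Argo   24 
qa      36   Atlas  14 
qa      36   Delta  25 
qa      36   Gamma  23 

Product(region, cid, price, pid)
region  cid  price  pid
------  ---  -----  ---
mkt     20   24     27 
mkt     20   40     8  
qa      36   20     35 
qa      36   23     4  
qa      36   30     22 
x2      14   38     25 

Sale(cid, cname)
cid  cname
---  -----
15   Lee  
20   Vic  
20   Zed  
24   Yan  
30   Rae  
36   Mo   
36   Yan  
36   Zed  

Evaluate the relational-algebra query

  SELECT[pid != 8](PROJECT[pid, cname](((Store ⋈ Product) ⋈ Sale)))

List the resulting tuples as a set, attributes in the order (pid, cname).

{(22, Mo), (22, Yan), (22, Zed), (27, Vic), (27, Zed), (35, Mo), (35, Yan), (35, Zed), (4, Mo), (4, Yan), (4, Zed)}

Natural join on region, cid: {(mkt, 20, Echo, 34, 24, 27), (mkt, 20, Echo, 34, 40, 8), (mkt, 20, Omega, 26, 24, 27), (mkt, 20, Omega, 26, 40, 8), (qa, 36, Argo, 24, 20, 35), (qa, 36, Argo, 24, 23, 4), (qa, 36, Argo, 24, 30, 22), (qa, 36, Atlas, 14, 20, 35), (qa, 36, Atlas, 14, 23, 4), (qa, 36, Atlas, 14, 30, 22), (qa, 36, Delta, 25, 20, 35), (qa, 36, Delta, 25, 23, 4), (qa, 36, Delta, 25, 30, 22), (qa, 36, Gamma, 23, 20, 35), (qa, 36, Gamma, 23, 23, 4), (qa, 36, Gamma, 23, 30, 22)}
Natural join on cid: {(mkt, 20, Echo, 34, 24, 27, Vic), (mkt, 20, Echo, 34, 24, 27, Zed), (mkt, 20, Echo, 34, 40, 8, Vic), (mkt, 20, Echo, 34, 40, 8, Zed), (mkt, 20, Omega, 26, 24, 27, Vic), (mkt, 20, Omega, 26, 24, 27, Zed), (mkt, 20, Omega, 26, 40, 8, Vic), (mkt, 20, Omega, 26, 40, 8, Zed), (qa, 36, Argo, 24, 20, 35, Mo), (qa, 36, Argo, 24, 20, 35, Yan), (qa, 36, Argo, 24, 20, 35, Zed), (qa, 36, Argo, 24, 23, 4, Mo), (qa, 36, Argo, 24, 23, 4, Yan), (qa, 36, Argo, 24, 23, 4, Zed), (qa, 36, Argo, 24, 30, 22, Mo), (qa, 36, Argo, 24, 30, 22, Yan), (qa, 36, Argo, 24, 30, 22, Zed), (qa, 36, Atlas, 14, 20, 35, Mo), (qa, 36, Atlas, 14, 20, 35, Yan), (qa, 36, Atlas, 14, 20, 35, Zed), (qa, 36, Atlas, 14, 23, 4, Mo), (qa, 36, Atlas, 14, 23, 4, Yan), (qa, 36, Atlas, 14, 23, 4, Zed), (qa, 36, Atlas, 14, 30, 22, Mo), (qa, 36, Atlas, 14, 30, 22, Yan), (qa, 36, Atlas, 14, 30, 22, Zed), (qa, 36, Delta, 25, 20, 35, Mo), (qa, 36, Delta, 25, 20, 35, Yan), (qa, 36, Delta, 25, 20, 35, Zed), (qa, 36, Delta, 25, 23, 4, Mo), (qa, 36, Delta, 25, 23, 4, Yan), (qa, 36, Delta, 25, 23, 4, Zed), (qa, 36, Delta, 25, 30, 22, Mo), (qa, 36, Delta, 25, 30, 22, Yan), (qa, 36, Delta, 25, 30, 22, Zed), (qa, 36, Gamma, 23, 20, 35, Mo), (qa, 36, Gamma, 23, 20, 35, Yan), (qa, 36, Gamma, 23, 20, 35, Zed), (qa, 36, Gamma, 23, 23, 4, Mo), (qa, 36, Gamma, 23, 23, 4, Yan), (qa, 36, Gamma, 23, 23, 4, Zed), (qa, 36, Gamma, 23, 30, 22, Mo), (qa, 36, Gamma, 23, 30, 22, Yan), (qa, 36, Gamma, 23, 30, 22, Zed)}
π[pid, cname]: project onto (pid, cname) (31 duplicate(s) eliminated) → {(22, Mo), (22, Yan), (22, Zed), (27, Vic), (27, Zed), (35, Mo), (35, Yan), (35, Zed), (4, Mo), (4, Yan), (4, Zed), (8, Vic), (8, Zed)}
Selection pid != 8: {(22, Mo), (22, Yan), (22, Zed), (27, Vic), (27, Zed), (35, Mo), (35, Yan), (35, Zed), (4, Mo), (4, Yan), (4, Zed)}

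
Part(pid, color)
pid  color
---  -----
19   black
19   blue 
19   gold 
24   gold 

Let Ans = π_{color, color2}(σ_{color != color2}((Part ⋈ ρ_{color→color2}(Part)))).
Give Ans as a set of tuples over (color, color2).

{(black, blue), (black, gold), (blue, black), (blue, gold), (gold, black), (gold, blue)}

ρ[color→color2]: schema becomes (pid, color2); tuples unchanged.
Part ⋈ ρ_{color→color2}(Part) (natural join on pid): {(19, black, black), (19, black, blue), (19, black, gold), (19, blue, black), (19, blue, blue), (19, blue, gold), (19, gold, black), (19, gold, blue), (19, gold, gold), (24, gold, gold)}
Filtering on color != color2 leaves {(19, black, blue), (19, black, gold), (19, blue, black), (19, blue, gold), (19, gold, black), (19, gold, blue)}.
Projecting to color, color2: {(black, blue), (black, gold), (blue, black), (blue, gold), (gold, black), (gold, blue)}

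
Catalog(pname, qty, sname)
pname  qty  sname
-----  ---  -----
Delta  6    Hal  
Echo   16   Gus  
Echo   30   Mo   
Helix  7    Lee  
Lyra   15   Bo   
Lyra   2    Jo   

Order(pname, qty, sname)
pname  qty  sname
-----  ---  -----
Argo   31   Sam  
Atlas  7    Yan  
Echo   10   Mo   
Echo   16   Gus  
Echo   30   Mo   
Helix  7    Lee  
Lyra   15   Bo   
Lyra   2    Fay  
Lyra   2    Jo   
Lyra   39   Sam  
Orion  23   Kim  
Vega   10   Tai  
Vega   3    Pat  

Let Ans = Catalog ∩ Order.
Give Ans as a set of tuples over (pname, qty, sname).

{(Echo, 16, Gus), (Echo, 30, Mo), (Helix, 7, Lee), (Lyra, 15, Bo), (Lyra, 2, Jo)}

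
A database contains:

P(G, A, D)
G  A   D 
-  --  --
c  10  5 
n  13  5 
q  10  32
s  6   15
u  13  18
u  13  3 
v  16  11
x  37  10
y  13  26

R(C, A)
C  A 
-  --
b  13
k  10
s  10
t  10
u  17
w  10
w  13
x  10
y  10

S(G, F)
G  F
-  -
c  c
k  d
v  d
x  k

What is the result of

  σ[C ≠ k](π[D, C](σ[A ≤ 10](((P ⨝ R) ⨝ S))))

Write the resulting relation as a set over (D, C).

Natural join on A: {(c, 10, 5, k), (c, 10, 5, s), (c, 10, 5, t), (c, 10, 5, w), (c, 10, 5, x), (c, 10, 5, y), (n, 13, 5, b), (n, 13, 5, w), (q, 10, 32, k), (q, 10, 32, s), (q, 10, 32, t), (q, 10, 32, w), (q, 10, 32, x), (q, 10, 32, y), (u, 13, 18, b), (u, 13, 18, w), (u, 13, 3, b), (u, 13, 3, w), (y, 13, 26, b), (y, 13, 26, w)}
Natural join on G: {(c, 10, 5, k, c), (c, 10, 5, s, c), (c, 10, 5, t, c), (c, 10, 5, w, c), (c, 10, 5, x, c), (c, 10, 5, y, c)}
Apply σ_{A ≤ 10}; surviving tuples: {(c, 10, 5, k, c), (c, 10, 5, s, c), (c, 10, 5, t, c), (c, 10, 5, w, c), (c, 10, 5, x, c), (c, 10, 5, y, c)}
Keep only column(s) D, C: {(5, k), (5, s), (5, t), (5, w), (5, x), (5, y)}
Apply σ_{C ≠ k}; surviving tuples: {(5, s), (5, t), (5, w), (5, x), (5, y)}

{(5, s), (5, t), (5, w), (5, x), (5, y)}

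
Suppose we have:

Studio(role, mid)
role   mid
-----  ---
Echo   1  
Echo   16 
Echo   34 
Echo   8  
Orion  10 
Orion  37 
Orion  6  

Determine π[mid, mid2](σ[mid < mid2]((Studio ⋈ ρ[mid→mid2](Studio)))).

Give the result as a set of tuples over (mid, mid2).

ρ[mid→mid2]: schema becomes (role, mid2); tuples unchanged.
Joining Studio and ρ[mid→mid2](Studio) on role yields {(Echo, 1, 1), (Echo, 1, 16), (Echo, 1, 34), (Echo, 1, 8), (Echo, 16, 1), (Echo, 16, 16), (Echo, 16, 34), (Echo, 16, 8), (Echo, 34, 1), (Echo, 34, 16), (Echo, 34, 34), (Echo, 34, 8), (Echo, 8, 1), (Echo, 8, 16), (Echo, 8, 34), (Echo, 8, 8), (Orion, 10, 10), (Orion, 10, 37), (Orion, 10, 6), (Orion, 37, 10), (Orion, 37, 37), (Orion, 37, 6), (Orion, 6, 10), (Orion, 6, 37), (Orion, 6, 6)}.
Apply σ_{mid < mid2}; surviving tuples: {(Echo, 1, 16), (Echo, 1, 34), (Echo, 1, 8), (Echo, 16, 34), (Echo, 8, 16), (Echo, 8, 34), (Orion, 10, 37), (Orion, 6, 10), (Orion, 6, 37)}
π_{mid, mid2} gives {(1, 16), (1, 34), (1, 8), (10, 37), (16, 34), (6, 10), (6, 37), (8, 16), (8, 34)}.

{(1, 16), (1, 34), (1, 8), (10, 37), (16, 34), (6, 10), (6, 37), (8, 16), (8, 34)}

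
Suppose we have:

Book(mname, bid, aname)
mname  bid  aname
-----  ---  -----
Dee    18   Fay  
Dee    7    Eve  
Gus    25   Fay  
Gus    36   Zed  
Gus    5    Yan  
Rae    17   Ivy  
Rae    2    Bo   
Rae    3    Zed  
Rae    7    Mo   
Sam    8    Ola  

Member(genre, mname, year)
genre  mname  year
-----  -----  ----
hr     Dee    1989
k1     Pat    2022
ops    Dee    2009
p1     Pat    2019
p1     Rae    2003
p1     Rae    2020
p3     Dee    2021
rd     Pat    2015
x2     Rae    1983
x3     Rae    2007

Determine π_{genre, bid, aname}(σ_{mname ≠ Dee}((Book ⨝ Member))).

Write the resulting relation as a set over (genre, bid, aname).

Book ⋈ Member (natural join on mname): {(Dee, 18, Fay, hr, 1989), (Dee, 18, Fay, ops, 2009), (Dee, 18, Fay, p3, 2021), (Dee, 7, Eve, hr, 1989), (Dee, 7, Eve, ops, 2009), (Dee, 7, Eve, p3, 2021), (Rae, 17, Ivy, p1, 2003), (Rae, 17, Ivy, p1, 2020), (Rae, 17, Ivy, x2, 1983), (Rae, 17, Ivy, x3, 2007), (Rae, 2, Bo, p1, 2003), (Rae, 2, Bo, p1, 2020), (Rae, 2, Bo, x2, 1983), (Rae, 2, Bo, x3, 2007), (Rae, 3, Zed, p1, 2003), (Rae, 3, Zed, p1, 2020), (Rae, 3, Zed, x2, 1983), (Rae, 3, Zed, x3, 2007), (Rae, 7, Mo, p1, 2003), (Rae, 7, Mo, p1, 2020), (Rae, 7, Mo, x2, 1983), (Rae, 7, Mo, x3, 2007)}
Selection mname ≠ Dee: {(Rae, 17, Ivy, p1, 2003), (Rae, 17, Ivy, p1, 2020), (Rae, 17, Ivy, x2, 1983), (Rae, 17, Ivy, x3, 2007), (Rae, 2, Bo, p1, 2003), (Rae, 2, Bo, p1, 2020), (Rae, 2, Bo, x2, 1983), (Rae, 2, Bo, x3, 2007), (Rae, 3, Zed, p1, 2003), (Rae, 3, Zed, p1, 2020), (Rae, 3, Zed, x2, 1983), (Rae, 3, Zed, x3, 2007), (Rae, 7, Mo, p1, 2003), (Rae, 7, Mo, p1, 2020), (Rae, 7, Mo, x2, 1983), (Rae, 7, Mo, x3, 2007)}
Keep only column(s) genre, bid, aname (4 duplicate(s) eliminated): {(p1, 17, Ivy), (p1, 2, Bo), (p1, 3, Zed), (p1, 7, Mo), (x2, 17, Ivy), (x2, 2, Bo), (x2, 3, Zed), (x2, 7, Mo), (x3, 17, Ivy), (x3, 2, Bo), (x3, 3, Zed), (x3, 7, Mo)}

{(p1, 17, Ivy), (p1, 2, Bo), (p1, 3, Zed), (p1, 7, Mo), (x2, 17, Ivy), (x2, 2, Bo), (x2, 3, Zed), (x2, 7, Mo), (x3, 17, Ivy), (x3, 2, Bo), (x3, 3, Zed), (x3, 7, Mo)}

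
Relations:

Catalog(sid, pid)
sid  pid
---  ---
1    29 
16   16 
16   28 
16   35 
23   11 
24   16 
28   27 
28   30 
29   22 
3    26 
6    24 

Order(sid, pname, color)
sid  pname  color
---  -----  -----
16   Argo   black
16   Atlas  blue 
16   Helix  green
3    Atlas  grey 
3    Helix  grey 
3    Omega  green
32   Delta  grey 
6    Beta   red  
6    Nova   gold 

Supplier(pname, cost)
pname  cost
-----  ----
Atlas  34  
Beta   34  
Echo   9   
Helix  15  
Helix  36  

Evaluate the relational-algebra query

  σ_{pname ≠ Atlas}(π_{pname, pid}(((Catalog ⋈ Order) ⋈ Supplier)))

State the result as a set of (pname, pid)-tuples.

{(Beta, 24), (Helix, 16), (Helix, 26), (Helix, 28), (Helix, 35)}

Catalog ⋈ Order (natural join on sid): {(16, 16, Argo, black), (16, 16, Atlas, blue), (16, 16, Helix, green), (16, 28, Argo, black), (16, 28, Atlas, blue), (16, 28, Helix, green), (16, 35, Argo, black), (16, 35, Atlas, blue), (16, 35, Helix, green), (3, 26, Atlas, grey), (3, 26, Helix, grey), (3, 26, Omega, green), (6, 24, Beta, red), (6, 24, Nova, gold)}
(Catalog ⋈ Order) ⋈ Supplier (natural join on pname): {(16, 16, Atlas, blue, 34), (16, 16, Helix, green, 15), (16, 16, Helix, green, 36), (16, 28, Atlas, blue, 34), (16, 28, Helix, green, 15), (16, 28, Helix, green, 36), (16, 35, Atlas, blue, 34), (16, 35, Helix, green, 15), (16, 35, Helix, green, 36), (3, 26, Atlas, grey, 34), (3, 26, Helix, grey, 15), (3, 26, Helix, grey, 36), (6, 24, Beta, red, 34)}
π_{pname, pid} gives {(Atlas, 16), (Atlas, 26), (Atlas, 28), (Atlas, 35), (Beta, 24), (Helix, 16), (Helix, 26), (Helix, 28), (Helix, 35)} (4 duplicate(s) eliminated).
Apply σ_{pname ≠ Atlas}; surviving tuples: {(Beta, 24), (Helix, 16), (Helix, 26), (Helix, 28), (Helix, 35)}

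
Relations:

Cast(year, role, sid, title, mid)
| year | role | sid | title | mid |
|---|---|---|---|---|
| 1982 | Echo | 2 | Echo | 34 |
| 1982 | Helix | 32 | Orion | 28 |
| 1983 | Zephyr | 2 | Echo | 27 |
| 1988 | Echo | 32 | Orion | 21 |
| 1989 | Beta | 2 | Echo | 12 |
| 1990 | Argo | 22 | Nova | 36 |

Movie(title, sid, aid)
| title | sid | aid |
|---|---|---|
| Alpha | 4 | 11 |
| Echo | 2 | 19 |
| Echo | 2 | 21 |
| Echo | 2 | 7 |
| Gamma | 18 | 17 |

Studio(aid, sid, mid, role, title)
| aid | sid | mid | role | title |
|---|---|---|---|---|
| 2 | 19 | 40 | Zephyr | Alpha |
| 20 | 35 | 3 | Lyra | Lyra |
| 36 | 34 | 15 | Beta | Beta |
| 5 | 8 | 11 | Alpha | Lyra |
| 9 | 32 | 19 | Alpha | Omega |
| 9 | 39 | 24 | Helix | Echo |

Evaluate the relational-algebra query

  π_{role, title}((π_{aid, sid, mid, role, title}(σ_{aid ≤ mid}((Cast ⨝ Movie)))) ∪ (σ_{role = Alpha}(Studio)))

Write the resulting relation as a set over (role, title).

Joining Cast and Movie on sid, title yields {(1982, Echo, 2, Echo, 34, 19), (1982, Echo, 2, Echo, 34, 21), (1982, Echo, 2, Echo, 34, 7), (1983, Zephyr, 2, Echo, 27, 19), (1983, Zephyr, 2, Echo, 27, 21), (1983, Zephyr, 2, Echo, 27, 7), (1989, Beta, 2, Echo, 12, 19), (1989, Beta, 2, Echo, 12, 21), (1989, Beta, 2, Echo, 12, 7)}.
Selection aid ≤ mid: {(1982, Echo, 2, Echo, 34, 19), (1982, Echo, 2, Echo, 34, 21), (1982, Echo, 2, Echo, 34, 7), (1983, Zephyr, 2, Echo, 27, 19), (1983, Zephyr, 2, Echo, 27, 21), (1983, Zephyr, 2, Echo, 27, 7), (1989, Beta, 2, Echo, 12, 7)}
π_{aid, sid, mid, role, title} gives {(19, 2, 27, Zephyr, Echo), (19, 2, 34, Echo, Echo), (21, 2, 27, Zephyr, Echo), (21, 2, 34, Echo, Echo), (7, 2, 12, Beta, Echo), (7, 2, 27, Zephyr, Echo), (7, 2, 34, Echo, Echo)}.
Selection role = Alpha: {(5, 8, 11, Alpha, Lyra), (9, 32, 19, Alpha, Omega)}
Taking the union: {(19, 2, 27, Zephyr, Echo), (19, 2, 34, Echo, Echo), (21, 2, 27, Zephyr, Echo), (21, 2, 34, Echo, Echo), (5, 8, 11, Alpha, Lyra), (7, 2, 12, Beta, Echo), (7, 2, 27, Zephyr, Echo), (7, 2, 34, Echo, Echo), (9, 32, 19, Alpha, Omega)}
π_{role, title} gives {(Alpha, Lyra), (Alpha, Omega), (Beta, Echo), (Echo, Echo), (Zephyr, Echo)} (4 duplicate(s) eliminated).

{(Alpha, Lyra), (Alpha, Omega), (Beta, Echo), (Echo, Echo), (Zephyr, Echo)}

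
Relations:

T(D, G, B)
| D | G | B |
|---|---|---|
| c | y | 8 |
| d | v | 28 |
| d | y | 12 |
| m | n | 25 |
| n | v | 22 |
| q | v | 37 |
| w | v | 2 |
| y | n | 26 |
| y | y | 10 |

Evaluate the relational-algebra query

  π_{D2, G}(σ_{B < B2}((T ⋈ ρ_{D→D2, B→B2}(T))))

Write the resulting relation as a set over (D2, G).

ρ[D→D2, B→B2]: schema becomes (D2, G, B2); tuples unchanged.
T ⋈ ρ_{D→D2, B→B2}(T) (natural join on G): {(c, y, 8, c, 8), (c, y, 8, d, 12), (c, y, 8, y, 10), (d, v, 28, d, 28), (d, v, 28, n, 22), (d, v, 28, q, 37), (d, v, 28, w, 2), (d, y, 12, c, 8), (d, y, 12, d, 12), (d, y, 12, y, 10), (m, n, 25, m, 25), (m, n, 25, y, 26), (n, v, 22, d, 28), (n, v, 22, n, 22), (n, v, 22, q, 37), (n, v, 22, w, 2), (q, v, 37, d, 28), (q, v, 37, n, 22), (q, v, 37, q, 37), (q, v, 37, w, 2), (w, v, 2, d, 28), (w, v, 2, n, 22), (w, v, 2, q, 37), (w, v, 2, w, 2), (y, n, 26, m, 25), (y, n, 26, y, 26), (y, y, 10, c, 8), (y, y, 10, d, 12), (y, y, 10, y, 10)}
Apply σ_{B < B2}; surviving tuples: {(c, y, 8, d, 12), (c, y, 8, y, 10), (d, v, 28, q, 37), (m, n, 25, y, 26), (n, v, 22, d, 28), (n, v, 22, q, 37), (w, v, 2, d, 28), (w, v, 2, n, 22), (w, v, 2, q, 37), (y, y, 10, d, 12)}
Keep only column(s) D2, G (4 duplicate(s) eliminated): {(d, v), (d, y), (n, v), (q, v), (y, n), (y, y)}

{(d, v), (d, y), (n, v), (q, v), (y, n), (y, y)}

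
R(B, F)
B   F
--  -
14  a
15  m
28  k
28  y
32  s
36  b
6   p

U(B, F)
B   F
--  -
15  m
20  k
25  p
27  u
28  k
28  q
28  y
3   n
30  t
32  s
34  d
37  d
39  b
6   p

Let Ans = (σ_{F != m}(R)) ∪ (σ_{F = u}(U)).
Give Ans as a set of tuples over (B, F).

σ[F != m]: keep tuples satisfying F != m → {(14, a), (28, k), (28, y), (32, s), (36, b), (6, p)}
σ[F = u]: keep tuples satisfying F = u → {(27, u)}
Set union of the two operands is {(14, a), (27, u), (28, k), (28, y), (32, s), (36, b), (6, p)}.

{(14, a), (27, u), (28, k), (28, y), (32, s), (36, b), (6, p)}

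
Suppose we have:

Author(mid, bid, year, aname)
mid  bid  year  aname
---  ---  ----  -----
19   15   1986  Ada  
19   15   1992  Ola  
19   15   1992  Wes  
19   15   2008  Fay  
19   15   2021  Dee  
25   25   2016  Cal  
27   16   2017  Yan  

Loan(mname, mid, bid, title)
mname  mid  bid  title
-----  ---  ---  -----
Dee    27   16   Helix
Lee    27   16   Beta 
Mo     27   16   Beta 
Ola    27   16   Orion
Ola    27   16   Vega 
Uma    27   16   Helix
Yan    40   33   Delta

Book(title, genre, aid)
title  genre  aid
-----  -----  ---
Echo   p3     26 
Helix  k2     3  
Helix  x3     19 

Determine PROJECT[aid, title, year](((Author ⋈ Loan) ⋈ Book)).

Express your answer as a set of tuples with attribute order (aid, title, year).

{(19, Helix, 2017), (3, Helix, 2017)}

Author ⋈ Loan (natural join on mid, bid): {(27, 16, 2017, Yan, Dee, Helix), (27, 16, 2017, Yan, Lee, Beta), (27, 16, 2017, Yan, Mo, Beta), (27, 16, 2017, Yan, Ola, Orion), (27, 16, 2017, Yan, Ola, Vega), (27, 16, 2017, Yan, Uma, Helix)}
(Author ⋈ Loan) ⋈ Book (natural join on title): {(27, 16, 2017, Yan, Dee, Helix, k2, 3), (27, 16, 2017, Yan, Dee, Helix, x3, 19), (27, 16, 2017, Yan, Uma, Helix, k2, 3), (27, 16, 2017, Yan, Uma, Helix, x3, 19)}
π[aid, title, year]: project onto (aid, title, year) (2 duplicate(s) eliminated) → {(19, Helix, 2017), (3, Helix, 2017)}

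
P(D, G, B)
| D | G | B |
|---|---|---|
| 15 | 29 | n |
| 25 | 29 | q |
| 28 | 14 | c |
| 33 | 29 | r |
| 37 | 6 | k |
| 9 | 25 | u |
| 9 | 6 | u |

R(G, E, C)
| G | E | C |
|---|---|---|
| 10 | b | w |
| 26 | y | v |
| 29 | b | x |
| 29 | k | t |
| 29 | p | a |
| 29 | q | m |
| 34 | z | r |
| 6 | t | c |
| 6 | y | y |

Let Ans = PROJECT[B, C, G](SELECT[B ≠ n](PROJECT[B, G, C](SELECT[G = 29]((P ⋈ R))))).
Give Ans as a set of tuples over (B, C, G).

Joining P and R on G yields {(15, 29, n, b, x), (15, 29, n, k, t), (15, 29, n, p, a), (15, 29, n, q, m), (25, 29, q, b, x), (25, 29, q, k, t), (25, 29, q, p, a), (25, 29, q, q, m), (33, 29, r, b, x), (33, 29, r, k, t), (33, 29, r, p, a), (33, 29, r, q, m), (37, 6, k, t, c), (37, 6, k, y, y), (9, 6, u, t, c), (9, 6, u, y, y)}.
Apply σ_{G = 29}; surviving tuples: {(15, 29, n, b, x), (15, 29, n, k, t), (15, 29, n, p, a), (15, 29, n, q, m), (25, 29, q, b, x), (25, 29, q, k, t), (25, 29, q, p, a), (25, 29, q, q, m), (33, 29, r, b, x), (33, 29, r, k, t), (33, 29, r, p, a), (33, 29, r, q, m)}
π[B, G, C]: project onto (B, G, C) → {(n, 29, a), (n, 29, m), (n, 29, t), (n, 29, x), (q, 29, a), (q, 29, m), (q, 29, t), (q, 29, x), (r, 29, a), (r, 29, m), (r, 29, t), (r, 29, x)}
Apply σ_{B ≠ n}; surviving tuples: {(q, 29, a), (q, 29, m), (q, 29, t), (q, 29, x), (r, 29, a), (r, 29, m), (r, 29, t), (r, 29, x)}
π[B, C, G]: project onto (B, C, G) → {(q, a, 29), (q, m, 29), (q, t, 29), (q, x, 29), (r, a, 29), (r, m, 29), (r, t, 29), (r, x, 29)}

{(q, a, 29), (q, m, 29), (q, t, 29), (q, x, 29), (r, a, 29), (r, m, 29), (r, t, 29), (r, x, 29)}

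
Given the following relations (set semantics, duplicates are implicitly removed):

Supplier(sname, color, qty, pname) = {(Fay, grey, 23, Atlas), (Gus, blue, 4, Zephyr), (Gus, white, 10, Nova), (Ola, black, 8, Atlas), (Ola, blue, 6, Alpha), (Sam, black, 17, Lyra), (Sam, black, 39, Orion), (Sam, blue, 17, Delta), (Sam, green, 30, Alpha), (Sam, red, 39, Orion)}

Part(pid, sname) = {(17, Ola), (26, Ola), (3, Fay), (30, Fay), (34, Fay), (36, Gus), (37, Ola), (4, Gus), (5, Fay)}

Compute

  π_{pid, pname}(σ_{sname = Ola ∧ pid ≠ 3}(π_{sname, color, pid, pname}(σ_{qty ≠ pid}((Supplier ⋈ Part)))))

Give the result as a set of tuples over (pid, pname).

{(17, Alpha), (17, Atlas), (26, Alpha), (26, Atlas), (37, Alpha), (37, Atlas)}

Supplier ⋈ Part (natural join on sname): {(Fay, grey, 23, Atlas, 3), (Fay, grey, 23, Atlas, 30), (Fay, grey, 23, Atlas, 34), (Fay, grey, 23, Atlas, 5), (Gus, blue, 4, Zephyr, 36), (Gus, blue, 4, Zephyr, 4), (Gus, white, 10, Nova, 36), (Gus, white, 10, Nova, 4), (Ola, black, 8, Atlas, 17), (Ola, black, 8, Atlas, 26), (Ola, black, 8, Atlas, 37), (Ola, blue, 6, Alpha, 17), (Ola, blue, 6, Alpha, 26), (Ola, blue, 6, Alpha, 37)}
Filtering on qty ≠ pid leaves {(Fay, grey, 23, Atlas, 3), (Fay, grey, 23, Atlas, 30), (Fay, grey, 23, Atlas, 34), (Fay, grey, 23, Atlas, 5), (Gus, blue, 4, Zephyr, 36), (Gus, white, 10, Nova, 36), (Gus, white, 10, Nova, 4), (Ola, black, 8, Atlas, 17), (Ola, black, 8, Atlas, 26), (Ola, black, 8, Atlas, 37), (Ola, blue, 6, Alpha, 17), (Ola, blue, 6, Alpha, 26), (Ola, blue, 6, Alpha, 37)}.
Projecting to sname, color, pid, pname: {(Fay, grey, 3, Atlas), (Fay, grey, 30, Atlas), (Fay, grey, 34, Atlas), (Fay, grey, 5, Atlas), (Gus, blue, 36, Zephyr), (Gus, white, 36, Nova), (Gus, white, 4, Nova), (Ola, black, 17, Atlas), (Ola, black, 26, Atlas), (Ola, black, 37, Atlas), (Ola, blue, 17, Alpha), (Ola, blue, 26, Alpha), (Ola, blue, 37, Alpha)}
Filtering on sname = Ola ∧ pid ≠ 3 leaves {(Ola, black, 17, Atlas), (Ola, black, 26, Atlas), (Ola, black, 37, Atlas), (Ola, blue, 17, Alpha), (Ola, blue, 26, Alpha), (Ola, blue, 37, Alpha)}.
Projecting to pid, pname: {(17, Alpha), (17, Atlas), (26, Alpha), (26, Atlas), (37, Alpha), (37, Atlas)}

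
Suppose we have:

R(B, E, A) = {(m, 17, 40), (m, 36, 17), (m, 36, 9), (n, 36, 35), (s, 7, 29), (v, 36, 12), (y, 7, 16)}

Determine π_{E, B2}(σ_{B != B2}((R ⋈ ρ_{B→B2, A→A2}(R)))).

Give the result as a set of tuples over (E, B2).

{(36, m), (36, n), (36, v), (7, s), (7, y)}

ρ[B→B2, A→A2]: schema becomes (B2, E, A2); tuples unchanged.
R ⋈ ρ_{B→B2, A→A2}(R) (natural join on E): {(m, 17, 40, m, 40), (m, 36, 17, m, 17), (m, 36, 17, m, 9), (m, 36, 17, n, 35), (m, 36, 17, v, 12), (m, 36, 9, m, 17), (m, 36, 9, m, 9), (m, 36, 9, n, 35), (m, 36, 9, v, 12), (n, 36, 35, m, 17), (n, 36, 35, m, 9), (n, 36, 35, n, 35), (n, 36, 35, v, 12), (s, 7, 29, s, 29), (s, 7, 29, y, 16), (v, 36, 12, m, 17), (v, 36, 12, m, 9), (v, 36, 12, n, 35), (v, 36, 12, v, 12), (y, 7, 16, s, 29), (y, 7, 16, y, 16)}
Filtering on B != B2 leaves {(m, 36, 17, n, 35), (m, 36, 17, v, 12), (m, 36, 9, n, 35), (m, 36, 9, v, 12), (n, 36, 35, m, 17), (n, 36, 35, m, 9), (n, 36, 35, v, 12), (s, 7, 29, y, 16), (v, 36, 12, m, 17), (v, 36, 12, m, 9), (v, 36, 12, n, 35), (y, 7, 16, s, 29)}.
π_{E, B2} gives {(36, m), (36, n), (36, v), (7, s), (7, y)} (7 duplicate(s) eliminated).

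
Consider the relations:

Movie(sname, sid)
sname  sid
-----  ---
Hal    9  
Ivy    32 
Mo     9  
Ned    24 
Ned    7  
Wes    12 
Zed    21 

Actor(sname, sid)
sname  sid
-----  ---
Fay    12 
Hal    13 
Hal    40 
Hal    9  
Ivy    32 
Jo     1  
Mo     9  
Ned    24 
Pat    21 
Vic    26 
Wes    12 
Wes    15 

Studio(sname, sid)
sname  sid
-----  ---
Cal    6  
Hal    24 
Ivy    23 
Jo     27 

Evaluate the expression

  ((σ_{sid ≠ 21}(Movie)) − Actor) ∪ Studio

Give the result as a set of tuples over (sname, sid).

Selection sid ≠ 21: {(Hal, 9), (Ivy, 32), (Mo, 9), (Ned, 24), (Ned, 7), (Wes, 12)}
Taking the difference: {(Ned, 7)}
Taking the union: {(Cal, 6), (Hal, 24), (Ivy, 23), (Jo, 27), (Ned, 7)}

{(Cal, 6), (Hal, 24), (Ivy, 23), (Jo, 27), (Ned, 7)}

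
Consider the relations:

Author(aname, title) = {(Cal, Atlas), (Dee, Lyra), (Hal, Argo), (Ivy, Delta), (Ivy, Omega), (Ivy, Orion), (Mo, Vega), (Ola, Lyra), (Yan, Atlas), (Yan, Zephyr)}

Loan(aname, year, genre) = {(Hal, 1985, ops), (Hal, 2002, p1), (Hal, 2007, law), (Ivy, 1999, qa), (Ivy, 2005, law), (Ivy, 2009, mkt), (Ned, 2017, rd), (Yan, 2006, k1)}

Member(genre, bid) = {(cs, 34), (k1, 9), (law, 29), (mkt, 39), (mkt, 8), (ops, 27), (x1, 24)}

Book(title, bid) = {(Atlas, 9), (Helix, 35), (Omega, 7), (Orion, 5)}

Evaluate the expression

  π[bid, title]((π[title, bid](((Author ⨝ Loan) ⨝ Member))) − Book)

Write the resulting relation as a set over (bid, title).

Joining Author and Loan on aname yields {(Hal, Argo, 1985, ops), (Hal, Argo, 2002, p1), (Hal, Argo, 2007, law), (Ivy, Delta, 1999, qa), (Ivy, Delta, 2005, law), (Ivy, Delta, 2009, mkt), (Ivy, Omega, 1999, qa), (Ivy, Omega, 2005, law), (Ivy, Omega, 2009, mkt), (Ivy, Orion, 1999, qa), (Ivy, Orion, 2005, law), (Ivy, Orion, 2009, mkt), (Yan, Atlas, 2006, k1), (Yan, Zephyr, 2006, k1)}.
Joining (Author ⨝ Loan) and Member on genre yields {(Hal, Argo, 1985, ops, 27), (Hal, Argo, 2007, law, 29), (Ivy, Delta, 2005, law, 29), (Ivy, Delta, 2009, mkt, 39), (Ivy, Delta, 2009, mkt, 8), (Ivy, Omega, 2005, law, 29), (Ivy, Omega, 2009, mkt, 39), (Ivy, Omega, 2009, mkt, 8), (Ivy, Orion, 2005, law, 29), (Ivy, Orion, 2009, mkt, 39), (Ivy, Orion, 2009, mkt, 8), (Yan, Atlas, 2006, k1, 9), (Yan, Zephyr, 2006, k1, 9)}.
Keep only column(s) title, bid: {(Argo, 27), (Argo, 29), (Atlas, 9), (Delta, 29), (Delta, 39), (Delta, 8), (Omega, 29), (Omega, 39), (Omega, 8), (Orion, 29), (Orion, 39), (Orion, 8), (Zephyr, 9)}
Set difference of the two operands is {(Argo, 27), (Argo, 29), (Delta, 29), (Delta, 39), (Delta, 8), (Omega, 29), (Omega, 39), (Omega, 8), (Orion, 29), (Orion, 39), (Orion, 8), (Zephyr, 9)}.
Keep only column(s) bid, title: {(27, Argo), (29, Argo), (29, Delta), (29, Omega), (29, Orion), (39, Delta), (39, Omega), (39, Orion), (8, Delta), (8, Omega), (8, Orion), (9, Zephyr)}

{(27, Argo), (29, Argo), (29, Delta), (29, Omega), (29, Orion), (39, Delta), (39, Omega), (39, Orion), (8, Delta), (8, Omega), (8, Orion), (9, Zephyr)}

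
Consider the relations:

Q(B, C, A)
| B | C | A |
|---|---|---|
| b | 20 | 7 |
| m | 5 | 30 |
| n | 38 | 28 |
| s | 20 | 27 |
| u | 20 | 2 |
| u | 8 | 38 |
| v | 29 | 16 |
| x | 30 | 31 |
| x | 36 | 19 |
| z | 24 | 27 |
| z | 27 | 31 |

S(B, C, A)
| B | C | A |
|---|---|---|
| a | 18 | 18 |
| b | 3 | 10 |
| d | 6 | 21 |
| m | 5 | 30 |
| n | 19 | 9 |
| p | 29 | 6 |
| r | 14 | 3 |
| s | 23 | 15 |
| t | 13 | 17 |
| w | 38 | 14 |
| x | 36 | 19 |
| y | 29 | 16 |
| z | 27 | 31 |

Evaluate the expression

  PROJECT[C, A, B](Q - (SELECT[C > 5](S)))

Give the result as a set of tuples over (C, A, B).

{(20, 2, u), (20, 27, s), (20, 7, b), (24, 27, z), (29, 16, v), (30, 31, x), (38, 28, n), (5, 30, m), (8, 38, u)}

Filtering on C > 5 leaves {(a, 18, 18), (d, 6, 21), (n, 19, 9), (p, 29, 6), (r, 14, 3), (s, 23, 15), (t, 13, 17), (w, 38, 14), (x, 36, 19), (y, 29, 16), (z, 27, 31)}.
Taking the difference: {(b, 20, 7), (m, 5, 30), (n, 38, 28), (s, 20, 27), (u, 20, 2), (u, 8, 38), (v, 29, 16), (x, 30, 31), (z, 24, 27)}
π[C, A, B]: project onto (C, A, B) → {(20, 2, u), (20, 27, s), (20, 7, b), (24, 27, z), (29, 16, v), (30, 31, x), (38, 28, n), (5, 30, m), (8, 38, u)}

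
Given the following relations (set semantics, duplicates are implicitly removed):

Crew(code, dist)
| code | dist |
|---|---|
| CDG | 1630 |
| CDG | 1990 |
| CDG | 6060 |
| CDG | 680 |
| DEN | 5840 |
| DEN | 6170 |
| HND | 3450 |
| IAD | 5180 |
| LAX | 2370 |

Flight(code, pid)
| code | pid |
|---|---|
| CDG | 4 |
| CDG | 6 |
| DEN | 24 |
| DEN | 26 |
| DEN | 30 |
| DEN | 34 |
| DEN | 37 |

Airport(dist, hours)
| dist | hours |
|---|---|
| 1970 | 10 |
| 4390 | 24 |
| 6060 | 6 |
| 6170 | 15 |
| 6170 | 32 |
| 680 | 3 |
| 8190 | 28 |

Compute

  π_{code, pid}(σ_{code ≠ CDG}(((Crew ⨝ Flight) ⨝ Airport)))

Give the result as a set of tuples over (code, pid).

{(DEN, 24), (DEN, 26), (DEN, 30), (DEN, 34), (DEN, 37)}

Joining Crew and Flight on code yields {(CDG, 1630, 4), (CDG, 1630, 6), (CDG, 1990, 4), (CDG, 1990, 6), (CDG, 6060, 4), (CDG, 6060, 6), (CDG, 680, 4), (CDG, 680, 6), (DEN, 5840, 24), (DEN, 5840, 26), (DEN, 5840, 30), (DEN, 5840, 34), (DEN, 5840, 37), (DEN, 6170, 24), (DEN, 6170, 26), (DEN, 6170, 30), (DEN, 6170, 34), (DEN, 6170, 37)}.
Joining (Crew ⨝ Flight) and Airport on dist yields {(CDG, 6060, 4, 6), (CDG, 6060, 6, 6), (CDG, 680, 4, 3), (CDG, 680, 6, 3), (DEN, 6170, 24, 15), (DEN, 6170, 24, 32), (DEN, 6170, 26, 15), (DEN, 6170, 26, 32), (DEN, 6170, 30, 15), (DEN, 6170, 30, 32), (DEN, 6170, 34, 15), (DEN, 6170, 34, 32), (DEN, 6170, 37, 15), (DEN, 6170, 37, 32)}.
Selection code ≠ CDG: {(DEN, 6170, 24, 15), (DEN, 6170, 24, 32), (DEN, 6170, 26, 15), (DEN, 6170, 26, 32), (DEN, 6170, 30, 15), (DEN, 6170, 30, 32), (DEN, 6170, 34, 15), (DEN, 6170, 34, 32), (DEN, 6170, 37, 15), (DEN, 6170, 37, 32)}
Projecting to code, pid (5 duplicate(s) eliminated): {(DEN, 24), (DEN, 26), (DEN, 30), (DEN, 34), (DEN, 37)}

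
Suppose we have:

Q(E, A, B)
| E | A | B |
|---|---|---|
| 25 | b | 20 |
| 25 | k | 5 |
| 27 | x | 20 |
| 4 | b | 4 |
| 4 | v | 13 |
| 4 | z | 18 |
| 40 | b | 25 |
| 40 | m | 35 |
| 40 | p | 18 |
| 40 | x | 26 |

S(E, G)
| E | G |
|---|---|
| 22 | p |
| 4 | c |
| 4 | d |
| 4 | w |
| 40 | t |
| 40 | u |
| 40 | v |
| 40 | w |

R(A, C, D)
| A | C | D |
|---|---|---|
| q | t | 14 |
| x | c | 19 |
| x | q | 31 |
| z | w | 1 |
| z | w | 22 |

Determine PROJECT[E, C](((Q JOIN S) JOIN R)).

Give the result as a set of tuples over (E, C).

{(4, w), (40, c), (40, q)}

Natural join on E: {(4, b, 4, c), (4, b, 4, d), (4, b, 4, w), (4, v, 13, c), (4, v, 13, d), (4, v, 13, w), (4, z, 18, c), (4, z, 18, d), (4, z, 18, w), (40, b, 25, t), (40, b, 25, u), (40, b, 25, v), (40, b, 25, w), (40, m, 35, t), (40, m, 35, u), (40, m, 35, v), (40, m, 35, w), (40, p, 18, t), (40, p, 18, u), (40, p, 18, v), (40, p, 18, w), (40, x, 26, t), (40, x, 26, u), (40, x, 26, v), (40, x, 26, w)}
Natural join on A: {(4, z, 18, c, w, 1), (4, z, 18, c, w, 22), (4, z, 18, d, w, 1), (4, z, 18, d, w, 22), (4, z, 18, w, w, 1), (4, z, 18, w, w, 22), (40, x, 26, t, c, 19), (40, x, 26, t, q, 31), (40, x, 26, u, c, 19), (40, x, 26, u, q, 31), (40, x, 26, v, c, 19), (40, x, 26, v, q, 31), (40, x, 26, w, c, 19), (40, x, 26, w, q, 31)}
Keep only column(s) E, C (11 duplicate(s) eliminated): {(4, w), (40, c), (40, q)}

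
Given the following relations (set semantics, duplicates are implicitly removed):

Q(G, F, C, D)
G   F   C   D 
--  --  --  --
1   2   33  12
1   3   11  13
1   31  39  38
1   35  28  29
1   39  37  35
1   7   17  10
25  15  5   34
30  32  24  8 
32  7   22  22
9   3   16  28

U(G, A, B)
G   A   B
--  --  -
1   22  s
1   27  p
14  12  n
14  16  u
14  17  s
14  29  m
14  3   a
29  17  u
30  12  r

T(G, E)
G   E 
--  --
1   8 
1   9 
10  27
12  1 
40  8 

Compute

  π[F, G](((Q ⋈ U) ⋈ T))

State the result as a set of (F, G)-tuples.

Natural join on G: {(1, 2, 33, 12, 22, s), (1, 2, 33, 12, 27, p), (1, 3, 11, 13, 22, s), (1, 3, 11, 13, 27, p), (1, 31, 39, 38, 22, s), (1, 31, 39, 38, 27, p), (1, 35, 28, 29, 22, s), (1, 35, 28, 29, 27, p), (1, 39, 37, 35, 22, s), (1, 39, 37, 35, 27, p), (1, 7, 17, 10, 22, s), (1, 7, 17, 10, 27, p), (30, 32, 24, 8, 12, r)}
Natural join on G: {(1, 2, 33, 12, 22, s, 8), (1, 2, 33, 12, 22, s, 9), (1, 2, 33, 12, 27, p, 8), (1, 2, 33, 12, 27, p, 9), (1, 3, 11, 13, 22, s, 8), (1, 3, 11, 13, 22, s, 9), (1, 3, 11, 13, 27, p, 8), (1, 3, 11, 13, 27, p, 9), (1, 31, 39, 38, 22, s, 8), (1, 31, 39, 38, 22, s, 9), (1, 31, 39, 38, 27, p, 8), (1, 31, 39, 38, 27, p, 9), (1, 35, 28, 29, 22, s, 8), (1, 35, 28, 29, 22, s, 9), (1, 35, 28, 29, 27, p, 8), (1, 35, 28, 29, 27, p, 9), (1, 39, 37, 35, 22, s, 8), (1, 39, 37, 35, 22, s, 9), (1, 39, 37, 35, 27, p, 8), (1, 39, 37, 35, 27, p, 9), (1, 7, 17, 10, 22, s, 8), (1, 7, 17, 10, 22, s, 9), (1, 7, 17, 10, 27, p, 8), (1, 7, 17, 10, 27, p, 9)}
Keep only column(s) F, G (18 duplicate(s) eliminated): {(2, 1), (3, 1), (31, 1), (35, 1), (39, 1), (7, 1)}

{(2, 1), (3, 1), (31, 1), (35, 1), (39, 1), (7, 1)}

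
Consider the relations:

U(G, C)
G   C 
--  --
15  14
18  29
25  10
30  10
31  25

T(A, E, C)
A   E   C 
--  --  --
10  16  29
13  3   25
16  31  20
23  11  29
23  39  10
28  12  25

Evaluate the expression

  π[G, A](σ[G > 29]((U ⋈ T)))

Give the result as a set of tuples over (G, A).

Joining U and T on C yields {(18, 29, 10, 16), (18, 29, 23, 11), (25, 10, 23, 39), (30, 10, 23, 39), (31, 25, 13, 3), (31, 25, 28, 12)}.
Selection G > 29: {(30, 10, 23, 39), (31, 25, 13, 3), (31, 25, 28, 12)}
π[G, A]: project onto (G, A) → {(30, 23), (31, 13), (31, 28)}

{(30, 23), (31, 13), (31, 28)}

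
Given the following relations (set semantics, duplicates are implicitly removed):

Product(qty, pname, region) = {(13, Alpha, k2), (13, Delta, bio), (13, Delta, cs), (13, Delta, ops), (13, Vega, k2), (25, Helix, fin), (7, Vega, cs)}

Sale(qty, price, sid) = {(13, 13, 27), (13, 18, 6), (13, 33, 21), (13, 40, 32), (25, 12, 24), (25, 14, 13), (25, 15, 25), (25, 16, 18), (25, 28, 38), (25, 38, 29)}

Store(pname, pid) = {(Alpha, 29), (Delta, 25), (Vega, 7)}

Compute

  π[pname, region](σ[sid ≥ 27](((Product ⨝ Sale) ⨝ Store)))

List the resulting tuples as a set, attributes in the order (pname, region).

Natural join on qty: {(13, Alpha, k2, 13, 27), (13, Alpha, k2, 18, 6), (13, Alpha, k2, 33, 21), (13, Alpha, k2, 40, 32), (13, Delta, bio, 13, 27), (13, Delta, bio, 18, 6), (13, Delta, bio, 33, 21), (13, Delta, bio, 40, 32), (13, Delta, cs, 13, 27), (13, Delta, cs, 18, 6), (13, Delta, cs, 33, 21), (13, Delta, cs, 40, 32), (13, Delta, ops, 13, 27), (13, Delta, ops, 18, 6), (13, Delta, ops, 33, 21), (13, Delta, ops, 40, 32), (13, Vega, k2, 13, 27), (13, Vega, k2, 18, 6), (13, Vega, k2, 33, 21), (13, Vega, k2, 40, 32), (25, Helix, fin, 12, 24), (25, Helix, fin, 14, 13), (25, Helix, fin, 15, 25), (25, Helix, fin, 16, 18), (25, Helix, fin, 28, 38), (25, Helix, fin, 38, 29)}
Natural join on pname: {(13, Alpha, k2, 13, 27, 29), (13, Alpha, k2, 18, 6, 29), (13, Alpha, k2, 33, 21, 29), (13, Alpha, k2, 40, 32, 29), (13, Delta, bio, 13, 27, 25), (13, Delta, bio, 18, 6, 25), (13, Delta, bio, 33, 21, 25), (13, Delta, bio, 40, 32, 25), (13, Delta, cs, 13, 27, 25), (13, Delta, cs, 18, 6, 25), (13, Delta, cs, 33, 21, 25), (13, Delta, cs, 40, 32, 25), (13, Delta, ops, 13, 27, 25), (13, Delta, ops, 18, 6, 25), (13, Delta, ops, 33, 21, 25), (13, Delta, ops, 40, 32, 25), (13, Vega, k2, 13, 27, 7), (13, Vega, k2, 18, 6, 7), (13, Vega, k2, 33, 21, 7), (13, Vega, k2, 40, 32, 7)}
Apply σ_{sid ≥ 27}; surviving tuples: {(13, Alpha, k2, 13, 27, 29), (13, Alpha, k2, 40, 32, 29), (13, Delta, bio, 13, 27, 25), (13, Delta, bio, 40, 32, 25), (13, Delta, cs, 13, 27, 25), (13, Delta, cs, 40, 32, 25), (13, Delta, ops, 13, 27, 25), (13, Delta, ops, 40, 32, 25), (13, Vega, k2, 13, 27, 7), (13, Vega, k2, 40, 32, 7)}
Keep only column(s) pname, region (5 duplicate(s) eliminated): {(Alpha, k2), (Delta, bio), (Delta, cs), (Delta, ops), (Vega, k2)}

{(Alpha, k2), (Delta, bio), (Delta, cs), (Delta, ops), (Vega, k2)}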